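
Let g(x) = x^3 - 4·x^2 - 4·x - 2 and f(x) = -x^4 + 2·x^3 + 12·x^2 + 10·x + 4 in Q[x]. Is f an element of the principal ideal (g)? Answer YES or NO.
YES

In Q[x] the ideal (g) consists of all multiples of g, so f ∈ (g) iff g | f, i.e. iff the remainder of f on division by g is 0. Divide f by g (g is monic, so eliminate the leading term of the running remainder at each step):
  leading term -x^4: subtract (-x)·g(x) = -x^4 + 4·x^3 + 4·x^2 + 2·x, leaving -2·x^3 + 8·x^2 + 8·x + 4
  leading term -2·x^3: subtract (-2)·g(x) = -2·x^3 + 8·x^2 + 8·x + 4, leaving 0
The remainder is 0, so f(x) = g(x) · h(x) with h(x) = -x - 2. Hence g | f, i.e. f ∈ (g).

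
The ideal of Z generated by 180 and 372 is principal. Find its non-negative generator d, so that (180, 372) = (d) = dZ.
(180, 372) = (12); d = 12

In the PID Z, (a, b) is generated by gcd(a, b). Compute gcd(372, 180) with the extended Euclidean algorithm, tracking rows (r, s, t) with s·372 + t·180 = r:
  row A: (372, 1, 0)   [1·372 + 0·180 = 372]
  row B: (180, 0, 1)   [0·372 + 1·180 = 180]
  372 = 2·180 + 12   → row C = row A − 2·row B = (12, 1, −2)   [check: 1·372 − 2·180 = 12]
  180 = 15·12 + 0   → remainder 0, stop. gcd = 12 (last nonzero row C).
So gcd(180, 372) = 12, with Bézout identity 1·372 − 2·180 = 12. Containment (⊇): the Bézout identity exhibits 12 as an element of (180, 372), giving (12) ⊆ (180, 372). Containment (⊆): since 12 | 180 and 12 | 372 (180 = 12·15, 372 = 12·31), every Z-linear combination of 180 and 372 is divisible by 12, so (180, 372) ⊆ (12). Therefore (180, 372) = (12), d = 12.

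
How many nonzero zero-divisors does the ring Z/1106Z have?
Z/1106Z has 637 nonzero zero-divisors

In Z/1106Z each nonzero element is either a unit (gcd with 1106 is 1) or a zero-divisor (gcd > 1). The number of units is φ(1106): factorise 1106 = 2 · 7 · 79, so φ(1106) = (2 − 1) · (7 − 1) · (79 − 1) = 1 · 6 · 78 = 468. The nonzero elements number 1106 − 1 = 1105. Hence the nonzero zero-divisors number 1105 − 468 = 637.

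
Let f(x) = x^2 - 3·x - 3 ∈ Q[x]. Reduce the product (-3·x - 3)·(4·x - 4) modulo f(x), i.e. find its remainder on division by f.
a · b ≡ -36·x - 24 (mod f(x))

First multiply in Q[x] without reducing: a · b = 12 - 12·x^2. Now divide by f(x) = x^2 - 3·x - 3, eliminating the leading term at each step:
  leading term -12·x^2: subtract (-12)·f(x) = -12·x^2 + 36·x + 36, leaving -36·x - 24
The degree is now < 2, so this is the remainder. Hence a · b ≡ -36·x - 24 in Q[x]/(f).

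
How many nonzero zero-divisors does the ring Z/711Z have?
In Z/711Z each nonzero element is either a unit (gcd with 711 is 1) or a zero-divisor (gcd > 1). The number of units is φ(711): factorise 711 = 3^2 · 79, so φ(711) = (3^2 − 3^1) · (79 − 1) = 6 · 78 = 468. The nonzero elements number 711 − 1 = 710. Hence the nonzero zero-divisors number 710 − 468 = 242.

Final answer: Z/711Z has 242 nonzero zero-divisors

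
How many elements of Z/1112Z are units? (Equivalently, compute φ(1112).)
An element a ∈ Z/1112Z is a unit iff gcd(a, 1112) = 1, so the number of units is φ(1112). φ is multiplicative, with φ(p^e) = p^e − p^(e−1). Factorise 1112 = 2^3 · 139. Then
  φ(1112) = (2^3 − 2^2) · (139 − 1) = 4 · 138 = 552.

Final answer: Z/1112Z has φ(1112) = 552 units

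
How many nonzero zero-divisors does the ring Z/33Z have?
Z/33Z has 12 nonzero zero-divisors

In Z/33Z each nonzero element is either a unit (gcd with 33 is 1) or a zero-divisor (gcd > 1). The number of units is φ(33): factorise 33 = 3 · 11, so φ(33) = (3 − 1) · (11 − 1) = 2 · 10 = 20. The nonzero elements number 33 − 1 = 32. Hence the nonzero zero-divisors number 32 − 20 = 12.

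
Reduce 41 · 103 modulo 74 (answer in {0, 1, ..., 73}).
5

Reduce the factors first: 103 ≡ 29 (mod 74), so 41 · 103 ≡ 41 · 29 (mod 74). 41 · 29 = 1189. Dividing by 74: 1189 = 16·74 + 5. So (41 · 103) mod 74 = 5.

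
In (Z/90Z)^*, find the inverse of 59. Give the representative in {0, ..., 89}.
59^(−1) ≡ 29 (mod 90)

Apply the extended Euclidean algorithm to (90, 59), tracking rows (r, s, t) with s·90 + t·59 = r. Each division r_prev = q·r_cur + r_new produces the new row as (previous row) − q·(current row):
  row A: (90, 1, 0)   [1·90 + 0·59 = 90]
  row B: (59, 0, 1)   [0·90 + 1·59 = 59]
  90 = 1·59 + 31   → row C = row A − 1·row B = (31, 1, −1)   [check: 1·90 − 1·59 = 31]
  59 = 1·31 + 28   → row D = row B − 1·row C = (28, −1, 2)   [check: −1·90 + 2·59 = 28]
  31 = 1·28 + 3   → row E = row C − 1·row D = (3, 2, −3)   [check: 2·90 − 3·59 = 3]
  28 = 9·3 + 1   → row F = row D − 9·row E = (1, −19, 29)   [check: −19·90 + 29·59 = 1]
  3 = 3·1 + 0   → remainder 0, stop. gcd = 1 (last nonzero row F).
The gcd is 1, so 59 is invertible mod 90. The last nonzero row gives −19·90 + 29·59 = 1, so t = 29. So 59^(−1) ≡ 29 (mod 90). Verify: 59 · 29 = 1711 ≡ 1 (mod 90). ✓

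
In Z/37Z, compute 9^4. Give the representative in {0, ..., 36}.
Use repeated squaring. Binary(4) = 100. Walk through the bits of the exponent 4 left-to-right: at each bit after the leading one, square the running value, then multiply by 9 if the bit is 1 (always reducing mod 37):
  bit 1 = 1 (leading): start with 9.
  bit 2 = 0: square 9^2 = 81 ≡ 7 (mod 37).
  bit 3 = 0: square 7^2 = 49 ≡ 12 (mod 37).
Final value: 9^4 ≡ 12 (mod 37).

Final answer: 12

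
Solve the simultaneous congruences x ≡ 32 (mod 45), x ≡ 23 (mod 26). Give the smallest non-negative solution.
x ≡ 257 (mod 1170); the representative in [0, 1170) is 257

The moduli 45, 26 are pairwise coprime, so by the CRT there is a unique solution mod 45·26 = 1170.
Solve by successive substitution. Start with x ≡ 32 (mod 45).
  Combine with x ≡ 23 (mod 26): write x = 32 + 45·t and require 32 + 45·t ≡ 23 (mod 26), i.e. 45·t ≡ 23 − 32 ≡ 17 (mod 26). Since 45^(−1) ≡ 11 (mod 26) (45 ≡ 19 (mod 26)), t ≡ 11·17 ≡ 5 (mod 26). So x ≡ 32 + 45·5 = 257 (mod 1170).
Unique solution in [0, 1170): x = 257.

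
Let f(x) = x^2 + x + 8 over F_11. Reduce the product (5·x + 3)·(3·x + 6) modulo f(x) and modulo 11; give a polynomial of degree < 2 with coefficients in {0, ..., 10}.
a · b ≡ 2·x + 8 (mod f(x))

Multiply as integer polynomials: a · b = 15·x^2 + 39·x + 18. Reducing coefficients mod 11: a · b ≡ 4·x^2 + 6·x + 7. Now divide by f(x) = x^2 + x + 8 in F_11[x], eliminating the leading term at each step:
  leading term 4·x^2: subtract (4)·f(x) = 4·x^2 + 4·x + 10, leaving 2·x + 8 (coefficients mod 11)
The degree is now < 2, so this is the remainder. Hence a · b ≡ 2·x + 8 in F_11[x]/(f).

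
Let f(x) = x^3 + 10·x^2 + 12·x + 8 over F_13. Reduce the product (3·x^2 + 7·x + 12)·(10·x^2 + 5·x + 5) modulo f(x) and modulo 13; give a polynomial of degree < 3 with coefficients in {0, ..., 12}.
a · b ≡ 10·x^2 + 4·x + 12 (mod f(x))

Multiply as integer polynomials: a · b = 30·x^4 + 85·x^3 + 170·x^2 + 95·x + 60. Reducing coefficients mod 13: a · b ≡ 4·x^4 + 7·x^3 + x^2 + 4·x + 8. Now divide by f(x) = x^3 + 10·x^2 + 12·x + 8 in F_13[x], eliminating the leading term at each step:
  leading term 4·x^4: subtract (4·x)·f(x) = 4·x^4 + x^3 + 9·x^2 + 6·x, leaving 6·x^3 + 5·x^2 + 11·x + 8 (coefficients mod 13)
  leading term 6·x^3: subtract (6)·f(x) = 6·x^3 + 8·x^2 + 7·x + 9, leaving 10·x^2 + 4·x + 12 (coefficients mod 13)
The degree is now < 3, so this is the remainder. Hence a · b ≡ 10·x^2 + 4·x + 12 in F_13[x]/(f).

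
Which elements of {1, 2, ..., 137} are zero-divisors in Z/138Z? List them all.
nonzero zero-divisors of Z/138Z = {2, 3, 4, 6, 8, 9, 10, 12, 14, 15, 16, 18, 20, 21, 22, 23, 24, 26, 27, 28, 30, 32, 33, 34, 36, 38, 39, 40, 42, 44, 45, 46, 48, 50, 51, 52, 54, 56, 57, 58, 60, 62, 63, 64, 66, 68, 69, 70, 72, 74, 75, 76, 78, 80, 81, 82, 84, 86, 87, 88, 90, 92, 93, 94, 96, 98, 99, 100, 102, 104, 105, 106, 108, 110, 111, 112, 114, 115, 116, 117, 118, 120, 122, 123, 124, 126, 128, 129, 130, 132, 134, 135, 136}

An element a ∈ Z/138Z (with a ≠ 0) is a zero-divisor iff gcd(a, 138) > 1 (because a is a unit precisely when gcd(a, n) = 1, and in Z/nZ every nonzero, non-unit element is a zero-divisor). Scan a = 1, ..., 137 and keep those with gcd(a, 138) > 1:
  gcd(2, 138) = 2, gcd(3, 138) = 3, gcd(4, 138) = 2, gcd(6, 138) = 6, gcd(8, 138) = 2, gcd(9, 138) = 3, gcd(10, 138) = 2, gcd(12, 138) = 6, gcd(14, 138) = 2, gcd(15, 138) = 3, gcd(16, 138) = 2, gcd(18, 138) = 6, gcd(20, 138) = 2, gcd(21, 138) = 3, gcd(22, 138) = 2, gcd(23, 138) = 23, gcd(24, 138) = 6, gcd(26, 138) = 2, gcd(27, 138) = 3, gcd(28, 138) = 2, gcd(30, 138) = 6, gcd(32, 138) = 2, gcd(33, 138) = 3, gcd(34, 138) = 2, gcd(36, 138) = 6, gcd(38, 138) = 2, gcd(39, 138) = 3, gcd(40, 138) = 2, gcd(42, 138) = 6, gcd(44, 138) = 2, gcd(45, 138) = 3, gcd(46, 138) = 46, gcd(48, 138) = 6, gcd(50, 138) = 2, gcd(51, 138) = 3, gcd(52, 138) = 2, gcd(54, 138) = 6, gcd(56, 138) = 2, gcd(57, 138) = 3, gcd(58, 138) = 2, gcd(60, 138) = 6, gcd(62, 138) = 2, gcd(63, 138) = 3, gcd(64, 138) = 2, gcd(66, 138) = 6, gcd(68, 138) = 2, gcd(69, 138) = 69, gcd(70, 138) = 2, gcd(72, 138) = 6, gcd(74, 138) = 2, gcd(75, 138) = 3, gcd(76, 138) = 2, gcd(78, 138) = 6, gcd(80, 138) = 2, gcd(81, 138) = 3, gcd(82, 138) = 2, gcd(84, 138) = 6, gcd(86, 138) = 2, gcd(87, 138) = 3, gcd(88, 138) = 2, gcd(90, 138) = 6, gcd(92, 138) = 46, gcd(93, 138) = 3, gcd(94, 138) = 2, gcd(96, 138) = 6, gcd(98, 138) = 2, gcd(99, 138) = 3, gcd(100, 138) = 2, gcd(102, 138) = 6, gcd(104, 138) = 2, gcd(105, 138) = 3, gcd(106, 138) = 2, gcd(108, 138) = 6, gcd(110, 138) = 2, gcd(111, 138) = 3, gcd(112, 138) = 2, gcd(114, 138) = 6, gcd(115, 138) = 23, gcd(116, 138) = 2, gcd(117, 138) = 3, gcd(118, 138) = 2, gcd(120, 138) = 6, gcd(122, 138) = 2, gcd(123, 138) = 3, gcd(124, 138) = 2, gcd(126, 138) = 6, gcd(128, 138) = 2, gcd(129, 138) = 3, gcd(130, 138) = 2, gcd(132, 138) = 6, gcd(134, 138) = 2, gcd(135, 138) = 3, gcd(136, 138) = 2.
All other a ∈ {1, ..., 137} have gcd(a, 138) = 1 and are units. So the nonzero zero-divisors are exactly the 93 values of a appearing in this scan.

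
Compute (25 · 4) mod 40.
Both factors are already reduced mod 40. 25 · 4 = 100. Dividing by 40: 100 = 2·40 + 20. So (25 · 4) mod 40 = 20.

Final answer: 20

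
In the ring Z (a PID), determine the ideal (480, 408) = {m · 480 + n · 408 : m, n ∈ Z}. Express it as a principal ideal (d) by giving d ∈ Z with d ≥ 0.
In the PID Z, (a, b) is generated by gcd(a, b). Compute gcd(480, 408) with the extended Euclidean algorithm, tracking rows (r, s, t) with s·480 + t·408 = r:
  row A: (480, 1, 0)   [1·480 + 0·408 = 480]
  row B: (408, 0, 1)   [0·480 + 1·408 = 408]
  480 = 1·408 + 72   → row C = row A − 1·row B = (72, 1, −1)   [check: 1·480 − 1·408 = 72]
  408 = 5·72 + 48   → row D = row B − 5·row C = (48, −5, 6)   [check: −5·480 + 6·408 = 48]
  72 = 1·48 + 24   → row E = row C − 1·row D = (24, 6, −7)   [check: 6·480 − 7·408 = 24]
  48 = 2·24 + 0   → remainder 0, stop. gcd = 24 (last nonzero row E).
So gcd(480, 408) = 24, with Bézout identity 6·480 − 7·408 = 24. Containment (⊇): the Bézout identity exhibits 24 as an element of (480, 408), giving (24) ⊆ (480, 408). Containment (⊆): since 24 | 480 and 24 | 408 (480 = 24·20, 408 = 24·17), every Z-linear combination of 480 and 408 is divisible by 24, so (480, 408) ⊆ (24). Therefore (480, 408) = (24), d = 24.

Final answer: (480, 408) = (24); d = 24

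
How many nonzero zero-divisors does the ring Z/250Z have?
In Z/250Z each nonzero element is either a unit (gcd with 250 is 1) or a zero-divisor (gcd > 1). The number of units is φ(250): factorise 250 = 2 · 5^3, so φ(250) = (2 − 1) · (5^3 − 5^2) = 1 · 100 = 100. The nonzero elements number 250 − 1 = 249. Hence the nonzero zero-divisors number 249 − 100 = 149.

Final answer: Z/250Z has 149 nonzero zero-divisors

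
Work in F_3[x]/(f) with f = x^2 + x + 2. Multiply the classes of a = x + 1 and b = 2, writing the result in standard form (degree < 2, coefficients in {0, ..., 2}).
Multiply as integer polynomials: a · b = 2·x + 2. Reducing coefficients mod 3: a · b ≡ 2·x + 2. This already has degree < 2, so no reduction by f is needed. Hence a · b ≡ 2·x + 2 in F_3[x]/(f).

Final answer: a · b ≡ 2·x + 2 (mod f(x))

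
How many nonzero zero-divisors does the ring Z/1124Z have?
In Z/1124Z each nonzero element is either a unit (gcd with 1124 is 1) or a zero-divisor (gcd > 1). The number of units is φ(1124): factorise 1124 = 2^2 · 281, so φ(1124) = (2^2 − 2^1) · (281 − 1) = 2 · 280 = 560. The nonzero elements number 1124 − 1 = 1123. Hence the nonzero zero-divisors number 1123 − 560 = 563.

Final answer: Z/1124Z has 563 nonzero zero-divisors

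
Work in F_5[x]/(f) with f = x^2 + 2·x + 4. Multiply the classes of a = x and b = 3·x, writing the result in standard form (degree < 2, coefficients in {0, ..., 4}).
a · b ≡ 4·x + 3 (mod f(x))

Multiply as integer polynomials: a · b = 3·x^2. Reducing coefficients mod 5: a · b ≡ 3·x^2. Now divide by f(x) = x^2 + 2·x + 4 in F_5[x], eliminating the leading term at each step:
  leading term 3·x^2: subtract (3)·f(x) = 3·x^2 + x + 2, leaving 4·x + 3 (coefficients mod 5)
The degree is now < 2, so this is the remainder. Hence a · b ≡ 4·x + 3 in F_5[x]/(f).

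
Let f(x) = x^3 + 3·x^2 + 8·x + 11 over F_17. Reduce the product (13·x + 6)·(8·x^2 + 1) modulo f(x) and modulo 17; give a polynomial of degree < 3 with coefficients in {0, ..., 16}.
a · b ≡ 8·x^2 + 14·x + 1 (mod f(x))

Multiply as integer polynomials: a · b = 104·x^3 + 48·x^2 + 13·x + 6. Reducing coefficients mod 17: a · b ≡ 2·x^3 + 14·x^2 + 13·x + 6. Now divide by f(x) = x^3 + 3·x^2 + 8·x + 11 in F_17[x], eliminating the leading term at each step:
  leading term 2·x^3: subtract (2)·f(x) = 2·x^3 + 6·x^2 + 16·x + 5, leaving 8·x^2 + 14·x + 1 (coefficients mod 17)
The degree is now < 3, so this is the remainder. Hence a · b ≡ 8·x^2 + 14·x + 1 in F_17[x]/(f).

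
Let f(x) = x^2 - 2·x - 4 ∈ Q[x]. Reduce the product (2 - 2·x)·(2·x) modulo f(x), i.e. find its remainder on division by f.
a · b ≡ -4·x - 16 (mod f(x))

First multiply in Q[x] without reducing: a · b = -4·x^2 + 4·x. Now divide by f(x) = x^2 - 2·x - 4, eliminating the leading term at each step:
  leading term -4·x^2: subtract (-4)·f(x) = -4·x^2 + 8·x + 16, leaving -4·x - 16
The degree is now < 2, so this is the remainder. Hence a · b ≡ -4·x - 16 in Q[x]/(f).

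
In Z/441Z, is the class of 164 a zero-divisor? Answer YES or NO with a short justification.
NO

gcd(164, 441) = 1, so 164 is a unit in Z/441Z (it has a multiplicative inverse). A unit cannot be a zero-divisor: if 164·b ≡ 0 then multiplying both sides by 164^(−1) gives b ≡ 0. So 164 is not a zero-divisor.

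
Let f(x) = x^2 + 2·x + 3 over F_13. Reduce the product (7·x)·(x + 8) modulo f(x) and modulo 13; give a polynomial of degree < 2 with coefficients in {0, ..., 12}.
Multiply as integer polynomials: a · b = 7·x^2 + 56·x. Reducing coefficients mod 13: a · b ≡ 7·x^2 + 4·x. Now divide by f(x) = x^2 + 2·x + 3 in F_13[x], eliminating the leading term at each step:
  leading term 7·x^2: subtract (7)·f(x) = 7·x^2 + x + 8, leaving 3·x + 5 (coefficients mod 13)
The degree is now < 2, so this is the remainder. Hence a · b ≡ 3·x + 5 in F_13[x]/(f).

Final answer: a · b ≡ 3·x + 5 (mod f(x))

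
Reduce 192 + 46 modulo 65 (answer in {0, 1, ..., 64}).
Reduce the summands first: 192 ≡ 62 (mod 65), so 192 + 46 ≡ 62 + 46 (mod 65). 62 + 46 = 108; 108 = 1·65 + 43, so (192 + 46) mod 65 = 43.

Final answer: 43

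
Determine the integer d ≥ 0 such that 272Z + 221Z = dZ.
(272, 221) = (17); d = 17

In the PID Z, (a, b) is generated by gcd(a, b). Compute gcd(272, 221) with the extended Euclidean algorithm, tracking rows (r, s, t) with s·272 + t·221 = r:
  row A: (272, 1, 0)   [1·272 + 0·221 = 272]
  row B: (221, 0, 1)   [0·272 + 1·221 = 221]
  272 = 1·221 + 51   → row C = row A − 1·row B = (51, 1, −1)   [check: 1·272 − 1·221 = 51]
  221 = 4·51 + 17   → row D = row B − 4·row C = (17, −4, 5)   [check: −4·272 + 5·221 = 17]
  51 = 3·17 + 0   → remainder 0, stop. gcd = 17 (last nonzero row D).
So gcd(272, 221) = 17, with Bézout identity −4·272 + 5·221 = 17. Containment (⊇): the Bézout identity exhibits 17 as an element of (272, 221), giving (17) ⊆ (272, 221). Containment (⊆): since 17 | 272 and 17 | 221 (272 = 17·16, 221 = 17·13), every Z-linear combination of 272 and 221 is divisible by 17, so (272, 221) ⊆ (17). Therefore (272, 221) = (17), d = 17.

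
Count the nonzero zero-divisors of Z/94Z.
In Z/94Z each nonzero element is either a unit (gcd with 94 is 1) or a zero-divisor (gcd > 1). The number of units is φ(94): factorise 94 = 2 · 47, so φ(94) = (2 − 1) · (47 − 1) = 1 · 46 = 46. The nonzero elements number 94 − 1 = 93. Hence the nonzero zero-divisors number 93 − 46 = 47.

Final answer: Z/94Z has 47 nonzero zero-divisors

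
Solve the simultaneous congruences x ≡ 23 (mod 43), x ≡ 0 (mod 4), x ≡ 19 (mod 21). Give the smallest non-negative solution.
x ≡ 2560 (mod 3612); the representative in [0, 3612) is 2560

The moduli 43, 4, 21 are pairwise coprime, so by the CRT there is a unique solution mod 43·4·21 = 3612.
Solve by successive substitution. Start with x ≡ 23 (mod 43).
  Combine with x ≡ 0 (mod 4): write x = 23 + 43·t and require 23 + 43·t ≡ 0 (mod 4), i.e. 43·t ≡ 0 − 23 ≡ 1 (mod 4). Since 43^(−1) ≡ 3 (mod 4) (43 ≡ 3 (mod 4)), t ≡ 3·1 ≡ 3 (mod 4). So x ≡ 23 + 43·3 = 152 (mod 172).
  Combine with x ≡ 19 (mod 21): write x = 152 + 172·t and require 152 + 172·t ≡ 19 (mod 21), i.e. 172·t ≡ 19 − 152 ≡ 14 (mod 21). Since 172^(−1) ≡ 16 (mod 21) (172 ≡ 4 (mod 21)), t ≡ 16·14 ≡ 14 (mod 21). So x ≡ 152 + 172·14 = 2560 (mod 3612).
Unique solution in [0, 3612): x = 2560.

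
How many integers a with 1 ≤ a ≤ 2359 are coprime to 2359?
2016

The number of a ∈ {1, ..., 2359} with gcd(a, 2359) = 1 is by definition Euler's totient φ(2359). φ is multiplicative, with φ(p^e) = p^e − p^(e−1). Factorise 2359 = 7 · 337. Then
  φ(2359) = (7 − 1) · (337 − 1) = 6 · 336 = 2016.
So there are 2016 such integers.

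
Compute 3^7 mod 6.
3

Use repeated squaring. Binary(7) = 111. Walk through the bits of the exponent 7 left-to-right: at each bit after the leading one, square the running value, then multiply by 3 if the bit is 1 (always reducing mod 6):
  bit 1 = 1 (leading): start with 3.
  bit 2 = 1: square 3^2 = 9 ≡ 3; bit is 1, so multiply 3·3 = 9 ≡ 3 (mod 6).
  bit 3 = 1: square 3^2 = 9 ≡ 3; bit is 1, so multiply 3·3 = 9 ≡ 3 (mod 6).
Final value: 3^7 ≡ 3 (mod 6).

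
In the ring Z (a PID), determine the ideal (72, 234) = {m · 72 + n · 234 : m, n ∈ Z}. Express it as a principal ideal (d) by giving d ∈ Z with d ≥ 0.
In the PID Z, (a, b) is generated by gcd(a, b). Compute gcd(234, 72) with the extended Euclidean algorithm, tracking rows (r, s, t) with s·234 + t·72 = r:
  row A: (234, 1, 0)   [1·234 + 0·72 = 234]
  row B: (72, 0, 1)   [0·234 + 1·72 = 72]
  234 = 3·72 + 18   → row C = row A − 3·row B = (18, 1, −3)   [check: 1·234 − 3·72 = 18]
  72 = 4·18 + 0   → remainder 0, stop. gcd = 18 (last nonzero row C).
So gcd(72, 234) = 18, with Bézout identity 1·234 − 3·72 = 18. Containment (⊇): the Bézout identity exhibits 18 as an element of (72, 234), giving (18) ⊆ (72, 234). Containment (⊆): since 18 | 72 and 18 | 234 (72 = 18·4, 234 = 18·13), every Z-linear combination of 72 and 234 is divisible by 18, so (72, 234) ⊆ (18). Therefore (72, 234) = (18), d = 18.

Final answer: (72, 234) = (18); d = 18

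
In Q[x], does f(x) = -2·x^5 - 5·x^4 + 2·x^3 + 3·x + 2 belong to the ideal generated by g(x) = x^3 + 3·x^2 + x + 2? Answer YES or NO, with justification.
YES

In Q[x] the ideal (g) consists of all multiples of g, so f ∈ (g) iff g | f, i.e. iff the remainder of f on division by g is 0. Divide f by g (g is monic, so eliminate the leading term of the running remainder at each step):
  leading term -2·x^5: subtract (-2·x^2)·g(x) = -2·x^5 - 6·x^4 - 2·x^3 - 4·x^2, leaving x^4 + 4·x^3 + 4·x^2 + 3·x + 2
  leading term x^4: subtract (x)·g(x) = x^4 + 3·x^3 + x^2 + 2·x, leaving x^3 + 3·x^2 + x + 2
  leading term x^3: subtract (1)·g(x) = x^3 + 3·x^2 + x + 2, leaving 0
The remainder is 0, so f(x) = g(x) · h(x) with h(x) = -2·x^2 + x + 1. Hence g | f, i.e. f ∈ (g).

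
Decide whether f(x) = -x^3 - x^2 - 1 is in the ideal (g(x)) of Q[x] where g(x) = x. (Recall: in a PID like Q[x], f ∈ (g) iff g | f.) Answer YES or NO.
NO

In Q[x] the ideal (g) consists of all multiples of g, so f ∈ (g) iff g | f, i.e. iff the remainder of f on division by g is 0. Divide f by g (g is monic, so eliminate the leading term of the running remainder at each step):
  leading term -x^3: subtract (-x^2)·g(x) = -x^3, leaving -x^2 - 1
  leading term -x^2: subtract (-x)·g(x) = -x^2, leaving -1
The remainder r(x) = -1 ≠ 0 (and deg r < deg g), so g ∤ f, i.e. f ∉ (g).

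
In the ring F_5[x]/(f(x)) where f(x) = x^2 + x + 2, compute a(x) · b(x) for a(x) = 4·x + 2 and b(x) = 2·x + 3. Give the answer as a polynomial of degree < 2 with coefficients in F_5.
a · b ≡ 3·x (mod f(x))

Multiply as integer polynomials: a · b = 8·x^2 + 16·x + 6. Reducing coefficients mod 5: a · b ≡ 3·x^2 + x + 1. Now divide by f(x) = x^2 + x + 2 in F_5[x], eliminating the leading term at each step:
  leading term 3·x^2: subtract (3)·f(x) = 3·x^2 + 3·x + 1, leaving 3·x (coefficients mod 5)
The degree is now < 2, so this is the remainder. Hence a · b ≡ 3·x in F_5[x]/(f).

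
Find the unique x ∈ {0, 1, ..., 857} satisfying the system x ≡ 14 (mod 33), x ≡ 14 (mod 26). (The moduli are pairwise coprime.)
The moduli 33, 26 are pairwise coprime, so by the CRT there is a unique solution mod 33·26 = 858.
Solve by successive substitution. Start with x ≡ 14 (mod 33).
  Combine with x ≡ 14 (mod 26): write x = 14 + 33·t and require 14 + 33·t ≡ 14 (mod 26), i.e. 33·t ≡ 14 − 14 ≡ 0 (mod 26). Since 33^(−1) ≡ 15 (mod 26) (33 ≡ 7 (mod 26)), t ≡ 15·0 ≡ 0 (mod 26). So x ≡ 14 + 33·0 = 14 (mod 858).
Unique solution in [0, 858): x = 14.

Final answer: x ≡ 14 (mod 858); the representative in [0, 858) is 14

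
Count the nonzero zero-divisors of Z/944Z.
In Z/944Z each nonzero element is either a unit (gcd with 944 is 1) or a zero-divisor (gcd > 1). The number of units is φ(944): factorise 944 = 2^4 · 59, so φ(944) = (2^4 − 2^3) · (59 − 1) = 8 · 58 = 464. The nonzero elements number 944 − 1 = 943. Hence the nonzero zero-divisors number 943 − 464 = 479.

Final answer: Z/944Z has 479 nonzero zero-divisors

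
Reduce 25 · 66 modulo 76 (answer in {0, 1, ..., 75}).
Both factors are already reduced mod 76. 25 · 66 = 1650. Dividing by 76: 1650 = 21·76 + 54. So (25 · 66) mod 76 = 54.

Final answer: 54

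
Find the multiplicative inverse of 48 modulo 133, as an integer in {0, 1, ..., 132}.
Apply the extended Euclidean algorithm to (133, 48), tracking rows (r, s, t) with s·133 + t·48 = r. Each division r_prev = q·r_cur + r_new produces the new row as (previous row) − q·(current row):
  row A: (133, 1, 0)   [1·133 + 0·48 = 133]
  row B: (48, 0, 1)   [0·133 + 1·48 = 48]
  133 = 2·48 + 37   → row C = row A − 2·row B = (37, 1, −2)   [check: 1·133 − 2·48 = 37]
  48 = 1·37 + 11   → row D = row B − 1·row C = (11, −1, 3)   [check: −1·133 + 3·48 = 11]
  37 = 3·11 + 4   → row E = row C − 3·row D = (4, 4, −11)   [check: 4·133 − 11·48 = 4]
  11 = 2·4 + 3   → row F = row D − 2·row E = (3, −9, 25)   [check: −9·133 + 25·48 = 3]
  4 = 1·3 + 1   → row G = row E − 1·row F = (1, 13, −36)   [check: 13·133 − 36·48 = 1]
  3 = 3·1 + 0   → remainder 0, stop. gcd = 1 (last nonzero row G).
The gcd is 1, so 48 is invertible mod 133. The last nonzero row gives 13·133 − 36·48 = 1, so t = −36. So 48^(−1) ≡ −36 ≡ 97 (mod 133). Verify: 48 · 97 = 4656 ≡ 1 (mod 133). ✓

Final answer: 48^(−1) ≡ 97 (mod 133)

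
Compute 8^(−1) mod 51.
8^(−1) ≡ 32 (mod 51)

Apply the extended Euclidean algorithm to (51, 8), tracking rows (r, s, t) with s·51 + t·8 = r. Each division r_prev = q·r_cur + r_new produces the new row as (previous row) − q·(current row):
  row A: (51, 1, 0)   [1·51 + 0·8 = 51]
  row B: (8, 0, 1)   [0·51 + 1·8 = 8]
  51 = 6·8 + 3   → row C = row A − 6·row B = (3, 1, −6)   [check: 1·51 − 6·8 = 3]
  8 = 2·3 + 2   → row D = row B − 2·row C = (2, −2, 13)   [check: −2·51 + 13·8 = 2]
  3 = 1·2 + 1   → row E = row C − 1·row D = (1, 3, −19)   [check: 3·51 − 19·8 = 1]
  2 = 2·1 + 0   → remainder 0, stop. gcd = 1 (last nonzero row E).
The gcd is 1, so 8 is invertible mod 51. The last nonzero row gives 3·51 − 19·8 = 1, so t = −19. So 8^(−1) ≡ −19 ≡ 32 (mod 51). Verify: 8 · 32 = 256 ≡ 1 (mod 51). ✓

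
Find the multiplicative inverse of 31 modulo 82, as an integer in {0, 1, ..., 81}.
Apply the extended Euclidean algorithm to (82, 31), tracking rows (r, s, t) with s·82 + t·31 = r. Each division r_prev = q·r_cur + r_new produces the new row as (previous row) − q·(current row):
  row A: (82, 1, 0)   [1·82 + 0·31 = 82]
  row B: (31, 0, 1)   [0·82 + 1·31 = 31]
  82 = 2·31 + 20   → row C = row A − 2·row B = (20, 1, −2)   [check: 1·82 − 2·31 = 20]
  31 = 1·20 + 11   → row D = row B − 1·row C = (11, −1, 3)   [check: −1·82 + 3·31 = 11]
  20 = 1·11 + 9   → row E = row C − 1·row D = (9, 2, −5)   [check: 2·82 − 5·31 = 9]
  11 = 1·9 + 2   → row F = row D − 1·row E = (2, −3, 8)   [check: −3·82 + 8·31 = 2]
  9 = 4·2 + 1   → row G = row E − 4·row F = (1, 14, −37)   [check: 14·82 − 37·31 = 1]
  2 = 2·1 + 0   → remainder 0, stop. gcd = 1 (last nonzero row G).
The gcd is 1, so 31 is invertible mod 82. The last nonzero row gives 14·82 − 37·31 = 1, so t = −37. So 31^(−1) ≡ −37 ≡ 45 (mod 82). Verify: 31 · 45 = 1395 ≡ 1 (mod 82). ✓

Final answer: 31^(−1) ≡ 45 (mod 82)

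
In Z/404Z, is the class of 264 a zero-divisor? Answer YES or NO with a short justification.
YES

gcd(264, 404) = 4 > 1, so 264 is not a unit in Z/404Z. In Z/nZ every nonzero non-unit is a zero-divisor: explicitly, take b = 404/gcd = 101 ≠ 0 (mod 404); then 264·101 = 26664 = 66·404, i.e. 264·101 ≡ 0 (mod 404). So 264 is a zero-divisor.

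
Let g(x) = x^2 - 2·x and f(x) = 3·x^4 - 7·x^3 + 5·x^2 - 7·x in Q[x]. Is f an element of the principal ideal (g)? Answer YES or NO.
In Q[x] the ideal (g) consists of all multiples of g, so f ∈ (g) iff g | f, i.e. iff the remainder of f on division by g is 0. Divide f by g (g is monic, so eliminate the leading term of the running remainder at each step):
  leading term 3·x^4: subtract (3·x^2)·g(x) = 3·x^4 - 6·x^3, leaving -x^3 + 5·x^2 - 7·x
  leading term -x^3: subtract (-x)·g(x) = -x^3 + 2·x^2, leaving 3·x^2 - 7·x
  leading term 3·x^2: subtract (3)·g(x) = 3·x^2 - 6·x, leaving -x
The remainder r(x) = -x ≠ 0 (and deg r < deg g), so g ∤ f, i.e. f ∉ (g).

Final answer: NO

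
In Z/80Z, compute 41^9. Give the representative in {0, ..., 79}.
41

Use repeated squaring. Binary(9) = 1001. Walk through the bits of the exponent 9 left-to-right: at each bit after the leading one, square the running value, then multiply by 41 if the bit is 1 (always reducing mod 80):
  bit 1 = 1 (leading): start with 41.
  bit 2 = 0: square 41^2 = 1681 ≡ 1 (mod 80).
  bit 3 = 0: square 1^2 = 1 (mod 80).
  bit 4 = 1: square 1^2 = 1; bit is 1, so multiply 1·41 = 41 (mod 80).
Final value: 41^9 ≡ 41 (mod 80).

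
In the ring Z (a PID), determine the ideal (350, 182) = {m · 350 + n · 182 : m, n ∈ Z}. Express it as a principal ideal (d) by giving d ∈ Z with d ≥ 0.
In the PID Z, (a, b) is generated by gcd(a, b). Compute gcd(350, 182) with the extended Euclidean algorithm, tracking rows (r, s, t) with s·350 + t·182 = r:
  row A: (350, 1, 0)   [1·350 + 0·182 = 350]
  row B: (182, 0, 1)   [0·350 + 1·182 = 182]
  350 = 1·182 + 168   → row C = row A − 1·row B = (168, 1, −1)   [check: 1·350 − 1·182 = 168]
  182 = 1·168 + 14   → row D = row B − 1·row C = (14, −1, 2)   [check: −1·350 + 2·182 = 14]
  168 = 12·14 + 0   → remainder 0, stop. gcd = 14 (last nonzero row D).
So gcd(350, 182) = 14, with Bézout identity −1·350 + 2·182 = 14. Containment (⊇): the Bézout identity exhibits 14 as an element of (350, 182), giving (14) ⊆ (350, 182). Containment (⊆): since 14 | 350 and 14 | 182 (350 = 14·25, 182 = 14·13), every Z-linear combination of 350 and 182 is divisible by 14, so (350, 182) ⊆ (14). Therefore (350, 182) = (14), d = 14.

Final answer: (350, 182) = (14); d = 14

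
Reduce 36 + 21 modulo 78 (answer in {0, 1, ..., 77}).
57

Both summands are already reduced mod 78. 36 + 21 = 57; 57 = 0·78 + 57, so (36 + 21) mod 78 = 57.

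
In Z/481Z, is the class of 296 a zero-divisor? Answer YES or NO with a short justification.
YES

gcd(296, 481) = 37 > 1, so 296 is not a unit in Z/481Z. In Z/nZ every nonzero non-unit is a zero-divisor: explicitly, take b = 481/gcd = 13 ≠ 0 (mod 481); then 296·13 = 3848 = 8·481, i.e. 296·13 ≡ 0 (mod 481). So 296 is a zero-divisor.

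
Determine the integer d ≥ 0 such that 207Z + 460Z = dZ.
(207, 460) = (23); d = 23

In the PID Z, (a, b) is generated by gcd(a, b). Compute gcd(460, 207) with the extended Euclidean algorithm, tracking rows (r, s, t) with s·460 + t·207 = r:
  row A: (460, 1, 0)   [1·460 + 0·207 = 460]
  row B: (207, 0, 1)   [0·460 + 1·207 = 207]
  460 = 2·207 + 46   → row C = row A − 2·row B = (46, 1, −2)   [check: 1·460 − 2·207 = 46]
  207 = 4·46 + 23   → row D = row B − 4·row C = (23, −4, 9)   [check: −4·460 + 9·207 = 23]
  46 = 2·23 + 0   → remainder 0, stop. gcd = 23 (last nonzero row D).
So gcd(207, 460) = 23, with Bézout identity −4·460 + 9·207 = 23. Containment (⊇): the Bézout identity exhibits 23 as an element of (207, 460), giving (23) ⊆ (207, 460). Containment (⊆): since 23 | 207 and 23 | 460 (207 = 23·9, 460 = 23·20), every Z-linear combination of 207 and 460 is divisible by 23, so (207, 460) ⊆ (23). Therefore (207, 460) = (23), d = 23.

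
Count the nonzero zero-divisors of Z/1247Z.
Z/1247Z has 70 nonzero zero-divisors

In Z/1247Z each nonzero element is either a unit (gcd with 1247 is 1) or a zero-divisor (gcd > 1). The number of units is φ(1247): factorise 1247 = 29 · 43, so φ(1247) = (29 − 1) · (43 − 1) = 28 · 42 = 1176. The nonzero elements number 1247 − 1 = 1246. Hence the nonzero zero-divisors number 1246 − 1176 = 70.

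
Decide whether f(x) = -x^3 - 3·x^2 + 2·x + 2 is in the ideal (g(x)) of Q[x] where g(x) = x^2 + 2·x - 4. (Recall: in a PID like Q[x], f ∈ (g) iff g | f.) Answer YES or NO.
In Q[x] the ideal (g) consists of all multiples of g, so f ∈ (g) iff g | f, i.e. iff the remainder of f on division by g is 0. Divide f by g (g is monic, so eliminate the leading term of the running remainder at each step):
  leading term -x^3: subtract (-x)·g(x) = -x^3 - 2·x^2 + 4·x, leaving -x^2 - 2·x + 2
  leading term -x^2: subtract (-1)·g(x) = -x^2 - 2·x + 4, leaving -2
The remainder r(x) = -2 ≠ 0 (and deg r < deg g), so g ∤ f, i.e. f ∉ (g).

Final answer: NO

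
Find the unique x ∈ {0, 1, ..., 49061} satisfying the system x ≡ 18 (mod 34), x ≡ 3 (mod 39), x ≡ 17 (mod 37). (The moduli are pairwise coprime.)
The moduli 34, 39, 37 are pairwise coprime, so by the CRT there is a unique solution mod 34·39·37 = 49062.
Solve by successive substitution. Start with x ≡ 18 (mod 34).
  Combine with x ≡ 3 (mod 39): write x = 18 + 34·t and require 18 + 34·t ≡ 3 (mod 39), i.e. 34·t ≡ 3 − 18 ≡ 24 (mod 39). Since 34^(−1) ≡ 31 (mod 39), t ≡ 31·24 ≡ 3 (mod 39). So x ≡ 18 + 34·3 = 120 (mod 1326).
  Combine with x ≡ 17 (mod 37): write x = 120 + 1326·t and require 120 + 1326·t ≡ 17 (mod 37), i.e. 1326·t ≡ 17 − 120 ≡ 8 (mod 37). Since 1326^(−1) ≡ 6 (mod 37) (1326 ≡ 31 (mod 37)), t ≡ 6·8 ≡ 11 (mod 37). So x ≡ 120 + 1326·11 = 14706 (mod 49062).
Unique solution in [0, 49062): x = 14706.

Final answer: x ≡ 14706 (mod 49062); the representative in [0, 49062) is 14706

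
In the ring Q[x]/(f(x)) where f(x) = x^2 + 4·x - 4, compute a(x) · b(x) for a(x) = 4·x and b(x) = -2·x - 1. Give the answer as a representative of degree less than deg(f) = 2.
a · b ≡ 28·x - 32 (mod f(x))

First multiply in Q[x] without reducing: a · b = -8·x^2 - 4·x. Now divide by f(x) = x^2 + 4·x - 4, eliminating the leading term at each step:
  leading term -8·x^2: subtract (-8)·f(x) = -8·x^2 - 32·x + 32, leaving 28·x - 32
The degree is now < 2, so this is the remainder. Hence a · b ≡ 28·x - 32 in Q[x]/(f).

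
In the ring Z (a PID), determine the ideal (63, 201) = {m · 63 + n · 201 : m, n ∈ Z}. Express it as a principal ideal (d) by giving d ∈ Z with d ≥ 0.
In the PID Z, (a, b) is generated by gcd(a, b). Compute gcd(201, 63) with the extended Euclidean algorithm, tracking rows (r, s, t) with s·201 + t·63 = r:
  row A: (201, 1, 0)   [1·201 + 0·63 = 201]
  row B: (63, 0, 1)   [0·201 + 1·63 = 63]
  201 = 3·63 + 12   → row C = row A − 3·row B = (12, 1, −3)   [check: 1·201 − 3·63 = 12]
  63 = 5·12 + 3   → row D = row B − 5·row C = (3, −5, 16)   [check: −5·201 + 16·63 = 3]
  12 = 4·3 + 0   → remainder 0, stop. gcd = 3 (last nonzero row D).
So gcd(63, 201) = 3, with Bézout identity −5·201 + 16·63 = 3. Containment (⊇): the Bézout identity exhibits 3 as an element of (63, 201), giving (3) ⊆ (63, 201). Containment (⊆): since 3 | 63 and 3 | 201 (63 = 3·21, 201 = 3·67), every Z-linear combination of 63 and 201 is divisible by 3, so (63, 201) ⊆ (3). Therefore (63, 201) = (3), d = 3.

Final answer: (63, 201) = (3); d = 3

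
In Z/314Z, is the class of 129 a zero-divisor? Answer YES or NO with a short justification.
NO

gcd(129, 314) = 1, so 129 is a unit in Z/314Z (it has a multiplicative inverse). A unit cannot be a zero-divisor: if 129·b ≡ 0 then multiplying both sides by 129^(−1) gives b ≡ 0. So 129 is not a zero-divisor.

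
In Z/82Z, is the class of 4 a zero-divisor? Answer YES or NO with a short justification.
YES

gcd(4, 82) = 2 > 1, so 4 is not a unit in Z/82Z. In Z/nZ every nonzero non-unit is a zero-divisor: explicitly, take b = 82/gcd = 41 ≠ 0 (mod 82); then 4·41 = 164 = 2·82, i.e. 4·41 ≡ 0 (mod 82). So 4 is a zero-divisor.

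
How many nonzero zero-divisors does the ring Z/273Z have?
In Z/273Z each nonzero element is either a unit (gcd with 273 is 1) or a zero-divisor (gcd > 1). The number of units is φ(273): factorise 273 = 3 · 7 · 13, so φ(273) = (3 − 1) · (7 − 1) · (13 − 1) = 2 · 6 · 12 = 144. The nonzero elements number 273 − 1 = 272. Hence the nonzero zero-divisors number 272 − 144 = 128.

Final answer: Z/273Z has 128 nonzero zero-divisors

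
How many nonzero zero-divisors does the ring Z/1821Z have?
Z/1821Z has 608 nonzero zero-divisors

In Z/1821Z each nonzero element is either a unit (gcd with 1821 is 1) or a zero-divisor (gcd > 1). The number of units is φ(1821): factorise 1821 = 3 · 607, so φ(1821) = (3 − 1) · (607 − 1) = 2 · 606 = 1212. The nonzero elements number 1821 − 1 = 1820. Hence the nonzero zero-divisors number 1820 − 1212 = 608.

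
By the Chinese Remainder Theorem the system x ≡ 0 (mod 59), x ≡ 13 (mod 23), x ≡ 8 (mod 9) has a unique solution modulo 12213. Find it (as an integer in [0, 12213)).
x ≡ 4130 (mod 12213); the representative in [0, 12213) is 4130

The moduli 59, 23, 9 are pairwise coprime, so by the CRT there is a unique solution mod 59·23·9 = 12213.
Solve by successive substitution. Start with x ≡ 0 (mod 59).
  Combine with x ≡ 13 (mod 23): write x = 59·t and require 59·t ≡ 13 (mod 23). Since 59^(−1) ≡ 16 (mod 23) (59 ≡ 13 (mod 23)), t ≡ 16·13 ≡ 1 (mod 23). So x ≡ 59·1 = 59 (mod 1357).
  Combine with x ≡ 8 (mod 9): write x = 59 + 1357·t and require 59 + 1357·t ≡ 8 (mod 9), i.e. 1357·t ≡ 8 − 59 ≡ 3 (mod 9). Since 1357^(−1) ≡ 4 (mod 9) (1357 ≡ 7 (mod 9)), t ≡ 4·3 ≡ 3 (mod 9). So x ≡ 59 + 1357·3 = 4130 (mod 12213).
Unique solution in [0, 12213): x = 4130.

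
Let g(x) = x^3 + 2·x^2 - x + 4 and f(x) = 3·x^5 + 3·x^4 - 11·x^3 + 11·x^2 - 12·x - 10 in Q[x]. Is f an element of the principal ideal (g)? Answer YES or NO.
In Q[x] the ideal (g) consists of all multiples of g, so f ∈ (g) iff g | f, i.e. iff the remainder of f on division by g is 0. Divide f by g (g is monic, so eliminate the leading term of the running remainder at each step):
  leading term 3·x^5: subtract (3·x^2)·g(x) = 3·x^5 + 6·x^4 - 3·x^3 + 12·x^2, leaving -3·x^4 - 8·x^3 - x^2 - 12·x - 10
  leading term -3·x^4: subtract (-3·x)·g(x) = -3·x^4 - 6·x^3 + 3·x^2 - 12·x, leaving -2·x^3 - 4·x^2 - 10
  leading term -2·x^3: subtract (-2)·g(x) = -2·x^3 - 4·x^2 + 2·x - 8, leaving -2·x - 2
The remainder r(x) = -2·x - 2 ≠ 0 (and deg r < deg g), so g ∤ f, i.e. f ∉ (g).

Final answer: NO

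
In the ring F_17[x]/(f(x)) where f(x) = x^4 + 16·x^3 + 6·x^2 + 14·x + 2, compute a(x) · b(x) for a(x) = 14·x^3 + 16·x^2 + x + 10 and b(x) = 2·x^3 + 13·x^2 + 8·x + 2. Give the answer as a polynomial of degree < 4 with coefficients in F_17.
Multiply as integer polynomials: a · b = 28·x^6 + 214·x^5 + 322·x^4 + 189·x^3 + 170·x^2 + 82·x + 20. Reducing coefficients mod 17: a · b ≡ 11·x^6 + 10·x^5 + 16·x^4 + 2·x^3 + 14·x + 3. Now divide by f(x) = x^4 + 16·x^3 + 6·x^2 + 14·x + 2 in F_17[x], eliminating the leading term at each step:
  leading term 11·x^6: subtract (11·x^2)·f(x) = 11·x^6 + 6·x^5 + 15·x^4 + x^3 + 5·x^2, leaving 4·x^5 + x^4 + x^3 + 12·x^2 + 14·x + 3 (coefficients mod 17)
  leading term 4·x^5: subtract (4·x)·f(x) = 4·x^5 + 13·x^4 + 7·x^3 + 5·x^2 + 8·x, leaving 5·x^4 + 11·x^3 + 7·x^2 + 6·x + 3 (coefficients mod 17)
  leading term 5·x^4: subtract (5)·f(x) = 5·x^4 + 12·x^3 + 13·x^2 + 2·x + 10, leaving 16·x^3 + 11·x^2 + 4·x + 10 (coefficients mod 17)
The degree is now < 4, so this is the remainder. Hence a · b ≡ 16·x^3 + 11·x^2 + 4·x + 10 in F_17[x]/(f).

Final answer: a · b ≡ 16·x^3 + 11·x^2 + 4·x + 10 (mod f(x))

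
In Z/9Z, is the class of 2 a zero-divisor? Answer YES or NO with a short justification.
gcd(2, 9) = 1, so 2 is a unit in Z/9Z (it has a multiplicative inverse). A unit cannot be a zero-divisor: if 2·b ≡ 0 then multiplying both sides by 2^(−1) gives b ≡ 0. So 2 is not a zero-divisor.

Final answer: NO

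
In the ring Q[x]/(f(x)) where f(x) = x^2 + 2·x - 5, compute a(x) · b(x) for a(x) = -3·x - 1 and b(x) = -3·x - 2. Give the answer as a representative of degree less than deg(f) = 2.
a · b ≡ 47 - 9·x (mod f(x))

First multiply in Q[x] without reducing: a · b = 9·x^2 + 9·x + 2. Now divide by f(x) = x^2 + 2·x - 5, eliminating the leading term at each step:
  leading term 9·x^2: subtract (9)·f(x) = 9·x^2 + 18·x - 45, leaving 47 - 9·x
The degree is now < 2, so this is the remainder. Hence a · b ≡ 47 - 9·x in Q[x]/(f).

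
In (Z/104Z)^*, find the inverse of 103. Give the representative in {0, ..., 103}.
103^(−1) ≡ 103 (mod 104)

Apply the extended Euclidean algorithm to (104, 103), tracking rows (r, s, t) with s·104 + t·103 = r. Each division r_prev = q·r_cur + r_new produces the new row as (previous row) − q·(current row):
  row A: (104, 1, 0)   [1·104 + 0·103 = 104]
  row B: (103, 0, 1)   [0·104 + 1·103 = 103]
  104 = 1·103 + 1   → row C = row A − 1·row B = (1, 1, −1)   [check: 1·104 − 1·103 = 1]
  103 = 103·1 + 0   → remainder 0, stop. gcd = 1 (last nonzero row C).
The gcd is 1, so 103 is invertible mod 104. The last nonzero row gives 1·104 − 1·103 = 1, so t = −1. So 103^(−1) ≡ −1 ≡ 103 (mod 104). Verify: 103 · 103 = 10609 ≡ 1 (mod 104). ✓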